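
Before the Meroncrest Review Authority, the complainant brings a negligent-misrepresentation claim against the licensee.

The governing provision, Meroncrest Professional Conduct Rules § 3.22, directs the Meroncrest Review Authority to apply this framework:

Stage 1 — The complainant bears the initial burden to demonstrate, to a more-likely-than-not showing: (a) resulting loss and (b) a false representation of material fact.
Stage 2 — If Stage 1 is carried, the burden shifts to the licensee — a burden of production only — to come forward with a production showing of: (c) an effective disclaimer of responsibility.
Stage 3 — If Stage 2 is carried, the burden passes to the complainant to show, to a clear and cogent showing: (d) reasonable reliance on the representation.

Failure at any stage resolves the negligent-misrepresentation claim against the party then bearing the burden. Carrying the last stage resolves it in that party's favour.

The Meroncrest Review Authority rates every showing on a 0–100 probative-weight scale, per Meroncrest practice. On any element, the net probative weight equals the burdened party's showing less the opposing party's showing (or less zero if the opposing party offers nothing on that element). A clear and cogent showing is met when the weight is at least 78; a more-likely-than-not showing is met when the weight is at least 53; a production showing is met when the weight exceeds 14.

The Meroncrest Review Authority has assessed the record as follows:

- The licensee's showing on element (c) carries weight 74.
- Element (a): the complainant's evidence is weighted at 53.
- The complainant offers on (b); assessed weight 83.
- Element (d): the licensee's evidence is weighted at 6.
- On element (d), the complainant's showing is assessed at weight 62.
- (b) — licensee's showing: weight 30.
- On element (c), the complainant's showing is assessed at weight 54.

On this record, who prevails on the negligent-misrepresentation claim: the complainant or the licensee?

Stage 1 (complainant, a more-likely-than-not showing, weight is at least 53): (a) 53 ≥ 53 — meets; (b) net 83−30=53 ≥ 53 — meets.
  All elements met. The burden passes to the licensee.
Stage 2 (licensee, a production showing, weight exceeds 14): (c) net 74−54=20 > 14 — meets.
  Stage 2 carried; the burden shifts to the complainant.
Stage 3 (complainant, a clear and cogent showing, weight is at least 78): (d) net 62−6=56 < 78 — fails.
  Not every element is met, so the complainant fails to carry Stage 3.
The analysis ends at Stage 3; the licensee prevails.

licensee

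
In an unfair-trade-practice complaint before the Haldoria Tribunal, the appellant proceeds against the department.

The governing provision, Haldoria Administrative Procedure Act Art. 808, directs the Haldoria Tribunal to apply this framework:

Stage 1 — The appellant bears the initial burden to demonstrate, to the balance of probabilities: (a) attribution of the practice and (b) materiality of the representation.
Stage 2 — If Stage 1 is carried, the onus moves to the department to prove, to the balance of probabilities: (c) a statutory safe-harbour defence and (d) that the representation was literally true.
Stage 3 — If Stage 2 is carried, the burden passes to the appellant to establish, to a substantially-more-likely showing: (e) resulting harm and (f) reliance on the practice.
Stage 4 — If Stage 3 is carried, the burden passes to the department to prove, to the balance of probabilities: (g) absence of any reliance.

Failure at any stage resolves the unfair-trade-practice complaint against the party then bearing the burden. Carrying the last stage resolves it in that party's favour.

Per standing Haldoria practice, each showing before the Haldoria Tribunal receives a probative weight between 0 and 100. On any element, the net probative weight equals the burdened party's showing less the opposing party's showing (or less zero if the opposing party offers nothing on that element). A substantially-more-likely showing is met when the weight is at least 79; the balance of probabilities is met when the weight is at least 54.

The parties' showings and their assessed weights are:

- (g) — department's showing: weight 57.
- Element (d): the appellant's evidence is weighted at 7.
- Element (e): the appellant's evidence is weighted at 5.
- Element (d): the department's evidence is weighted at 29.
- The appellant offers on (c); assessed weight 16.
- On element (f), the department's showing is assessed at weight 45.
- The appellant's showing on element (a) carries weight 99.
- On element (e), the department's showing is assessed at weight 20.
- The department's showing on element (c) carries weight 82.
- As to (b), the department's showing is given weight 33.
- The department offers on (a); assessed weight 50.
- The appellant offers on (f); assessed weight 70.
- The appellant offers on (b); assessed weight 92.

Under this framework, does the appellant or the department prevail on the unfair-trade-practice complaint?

department

Stage 1 (appellant, the balance of probabilities, weight is at least 54): (a) net 99−50=49 < 54 — fails; (b) net 92−33=59 ≥ 54 — meets.
  Not every element is met, so the appellant fails to carry Stage 1.
The department prevails.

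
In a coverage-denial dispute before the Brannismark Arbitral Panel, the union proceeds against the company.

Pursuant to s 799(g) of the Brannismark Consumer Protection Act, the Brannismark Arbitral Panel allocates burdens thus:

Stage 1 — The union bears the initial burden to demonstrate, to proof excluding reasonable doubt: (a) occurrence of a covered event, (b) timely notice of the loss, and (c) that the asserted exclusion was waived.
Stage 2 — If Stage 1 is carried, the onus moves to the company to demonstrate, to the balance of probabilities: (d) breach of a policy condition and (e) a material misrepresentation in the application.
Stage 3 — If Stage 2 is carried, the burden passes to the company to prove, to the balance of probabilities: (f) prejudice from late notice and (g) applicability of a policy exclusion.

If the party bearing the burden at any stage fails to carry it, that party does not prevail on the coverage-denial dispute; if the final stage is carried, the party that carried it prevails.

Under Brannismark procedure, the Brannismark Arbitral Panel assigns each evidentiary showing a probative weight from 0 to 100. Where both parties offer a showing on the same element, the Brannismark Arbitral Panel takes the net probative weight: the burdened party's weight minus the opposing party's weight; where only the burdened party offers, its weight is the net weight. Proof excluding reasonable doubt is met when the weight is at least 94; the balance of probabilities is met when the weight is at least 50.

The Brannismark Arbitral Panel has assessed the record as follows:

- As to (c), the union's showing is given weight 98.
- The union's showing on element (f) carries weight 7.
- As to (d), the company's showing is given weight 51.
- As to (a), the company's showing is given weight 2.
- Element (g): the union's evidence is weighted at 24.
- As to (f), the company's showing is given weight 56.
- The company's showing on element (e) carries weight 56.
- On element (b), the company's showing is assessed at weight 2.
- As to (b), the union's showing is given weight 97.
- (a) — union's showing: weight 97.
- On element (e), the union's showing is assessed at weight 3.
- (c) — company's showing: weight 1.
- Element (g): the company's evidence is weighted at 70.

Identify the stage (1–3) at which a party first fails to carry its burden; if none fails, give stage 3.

stage 3

At Stage 1 the union must meet proof excluding reasonable doubt (weight is at least 94): on (a) the weight is 97 less the opposing 2 gives net 95, ≥ 94, so (a) meets the standard; on (b) the weight is 97 less the opposing 2 gives net 95, ≥ 94, so (b) meets the standard; on (c) the weight is 98 less the opposing 1 gives net 97, which does reach 94, so (c) meets the standard.
  Stage 1 is satisfied; the onus moves to the company.
At Stage 2 the company must meet the balance of probabilities (weight is at least 50): on (d) the weight is 51, which does reach 50, so (d) meets the standard; on (e) the weight is 56 less the opposing 3 gives net 53, which does reach 50, so (e) meets the standard.
  Stage 2 carried; the burden remains with the company.
At Stage 3 the company must meet the balance of probabilities (weight is at least 50): on (f) the weight is 56 less the opposing 7 gives net 49, < 50, so (f) does not meet the standard; on (g) the weight is 70 less the opposing 24 gives net 46, which does not reach 50, so (g) does not meet the standard.
  The company does not carry Stage 3.
The analysis ends at Stage 3; the union prevails.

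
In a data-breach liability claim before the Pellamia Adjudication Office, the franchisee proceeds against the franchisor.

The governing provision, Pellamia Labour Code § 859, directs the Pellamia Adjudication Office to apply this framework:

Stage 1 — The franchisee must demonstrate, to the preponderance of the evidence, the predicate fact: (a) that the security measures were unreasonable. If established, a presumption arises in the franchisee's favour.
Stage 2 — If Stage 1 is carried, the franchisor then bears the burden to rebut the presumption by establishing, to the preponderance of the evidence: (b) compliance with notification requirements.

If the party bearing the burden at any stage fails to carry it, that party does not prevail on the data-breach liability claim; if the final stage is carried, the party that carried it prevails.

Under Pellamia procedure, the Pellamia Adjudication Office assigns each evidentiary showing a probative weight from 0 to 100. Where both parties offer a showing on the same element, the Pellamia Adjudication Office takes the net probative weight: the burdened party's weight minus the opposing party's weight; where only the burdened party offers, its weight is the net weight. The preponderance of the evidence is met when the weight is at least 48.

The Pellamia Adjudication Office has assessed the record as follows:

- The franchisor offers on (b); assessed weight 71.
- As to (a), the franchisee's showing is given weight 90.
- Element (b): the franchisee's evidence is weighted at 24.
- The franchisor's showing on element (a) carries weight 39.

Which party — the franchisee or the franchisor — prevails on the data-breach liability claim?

franchisee

Stage 1 (franchisee, the preponderance of the evidence, weight is at least 48): (a) net 90−39=51 ≥ 48 — meets.
  All elements met. The burden passes to the franchisor.
Stage 2 (franchisor, the preponderance of the evidence, weight is at least 48): (b) net 71−24=47 < 48 — fails.
  The franchisor does not carry Stage 2.
So the franchisee prevails.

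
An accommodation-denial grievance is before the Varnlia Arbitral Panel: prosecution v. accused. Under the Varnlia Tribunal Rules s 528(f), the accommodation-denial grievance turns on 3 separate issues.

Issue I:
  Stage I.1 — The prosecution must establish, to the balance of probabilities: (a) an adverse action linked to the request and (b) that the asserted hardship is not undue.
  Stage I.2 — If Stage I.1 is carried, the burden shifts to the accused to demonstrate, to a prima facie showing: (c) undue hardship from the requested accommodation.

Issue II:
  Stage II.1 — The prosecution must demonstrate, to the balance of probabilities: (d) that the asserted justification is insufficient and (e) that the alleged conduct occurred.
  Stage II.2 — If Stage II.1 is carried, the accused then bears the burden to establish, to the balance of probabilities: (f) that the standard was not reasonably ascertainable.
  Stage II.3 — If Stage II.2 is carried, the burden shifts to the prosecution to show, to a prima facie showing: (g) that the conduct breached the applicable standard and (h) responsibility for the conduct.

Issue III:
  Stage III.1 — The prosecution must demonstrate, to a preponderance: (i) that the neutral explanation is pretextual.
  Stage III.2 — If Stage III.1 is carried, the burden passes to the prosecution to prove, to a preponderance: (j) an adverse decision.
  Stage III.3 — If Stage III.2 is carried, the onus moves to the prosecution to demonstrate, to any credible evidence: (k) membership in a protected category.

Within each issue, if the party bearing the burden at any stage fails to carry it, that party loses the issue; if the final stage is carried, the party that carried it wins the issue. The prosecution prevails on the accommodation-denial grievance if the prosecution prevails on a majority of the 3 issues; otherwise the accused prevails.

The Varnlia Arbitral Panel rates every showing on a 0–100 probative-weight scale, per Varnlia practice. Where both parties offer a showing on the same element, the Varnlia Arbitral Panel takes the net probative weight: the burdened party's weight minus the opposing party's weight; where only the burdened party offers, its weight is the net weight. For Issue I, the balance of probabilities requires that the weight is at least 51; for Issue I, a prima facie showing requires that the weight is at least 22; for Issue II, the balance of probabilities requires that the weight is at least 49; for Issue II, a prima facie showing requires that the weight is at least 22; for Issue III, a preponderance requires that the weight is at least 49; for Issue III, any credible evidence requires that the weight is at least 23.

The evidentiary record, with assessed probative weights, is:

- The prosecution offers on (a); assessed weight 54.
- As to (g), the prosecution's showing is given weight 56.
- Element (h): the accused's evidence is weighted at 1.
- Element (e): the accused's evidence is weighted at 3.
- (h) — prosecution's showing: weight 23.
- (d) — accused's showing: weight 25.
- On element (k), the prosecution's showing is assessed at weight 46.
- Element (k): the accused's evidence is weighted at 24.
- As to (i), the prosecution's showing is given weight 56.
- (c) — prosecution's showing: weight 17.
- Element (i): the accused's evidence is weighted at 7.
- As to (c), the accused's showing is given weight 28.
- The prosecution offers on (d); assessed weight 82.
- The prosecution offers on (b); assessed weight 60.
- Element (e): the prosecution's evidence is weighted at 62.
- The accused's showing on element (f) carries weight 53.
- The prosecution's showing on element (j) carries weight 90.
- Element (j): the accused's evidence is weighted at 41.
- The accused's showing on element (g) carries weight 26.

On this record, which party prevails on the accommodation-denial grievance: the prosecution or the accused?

prosecution

— Issue I —
Stage I.1 (prosecution, the balance of probabilities, weight is at least 51): (a) 54 ≥ 51 — meets; (b) 60 ≥ 51 — meets.
  The prosecution carries Stage I.1; the accused now bears the burden.
Stage I.2 (accused, a prima facie showing, weight is at least 22): (c) net 28−17=11 < 22 — fails.
  Not every element is met, so the accused fails to carry Stage I.2.
So the prosecution prevails on this issue.
— Issue II —
Stage II.1 — burden on prosecution; standard: the balance of probabilities (weight is at least 49).
    (d): 82 − 25 = 57 ≥ 49 [met]
    (e): 62 − 3 = 59 ≥ 49 [met]
  Stage II.1 carried; the burden shifts to the accused.
Stage II.2 — burden on accused; standard: the balance of probabilities (weight is at least 49).
    (f): 53 ≥ 49 [met]
  All elements met. The burden passes to the prosecution.
Stage II.3 — burden on prosecution; standard: a prima facie showing (weight is at least 22).
    (g): 56 − 26 = 30 ≥ 22 [met]
    (h): 23 − 1 = 22 ≥ 22 [met]
  All elements met at the final stage.
Every stage carried; the prosecution prevails on this issue.
— Issue III —
Stage III.1 (prosecution, a preponderance, weight is at least 49): (i) net 56−7=49 ≥ 49 — meets.
  All elements met. The prosecution retains the burden for Stage III.2.
Stage III.2 (prosecution, a preponderance, weight is at least 49): (j) net 90−41=49 ≥ 49 — meets.
  Stage III.2 is satisfied; the prosecution continues to bear the burden.
Stage III.3 (prosecution, any credible evidence, weight is at least 23): (k) net 46−24=22 < 23 — fails.
  Not every element is met, so the prosecution fails to carry Stage III.3.
So the accused prevails on this issue.
Per-issue: Issue I → prosecution; Issue II → prosecution; Issue III → accused. The prosecution must prevail on a majority of issues; overall, the prosecution prevails.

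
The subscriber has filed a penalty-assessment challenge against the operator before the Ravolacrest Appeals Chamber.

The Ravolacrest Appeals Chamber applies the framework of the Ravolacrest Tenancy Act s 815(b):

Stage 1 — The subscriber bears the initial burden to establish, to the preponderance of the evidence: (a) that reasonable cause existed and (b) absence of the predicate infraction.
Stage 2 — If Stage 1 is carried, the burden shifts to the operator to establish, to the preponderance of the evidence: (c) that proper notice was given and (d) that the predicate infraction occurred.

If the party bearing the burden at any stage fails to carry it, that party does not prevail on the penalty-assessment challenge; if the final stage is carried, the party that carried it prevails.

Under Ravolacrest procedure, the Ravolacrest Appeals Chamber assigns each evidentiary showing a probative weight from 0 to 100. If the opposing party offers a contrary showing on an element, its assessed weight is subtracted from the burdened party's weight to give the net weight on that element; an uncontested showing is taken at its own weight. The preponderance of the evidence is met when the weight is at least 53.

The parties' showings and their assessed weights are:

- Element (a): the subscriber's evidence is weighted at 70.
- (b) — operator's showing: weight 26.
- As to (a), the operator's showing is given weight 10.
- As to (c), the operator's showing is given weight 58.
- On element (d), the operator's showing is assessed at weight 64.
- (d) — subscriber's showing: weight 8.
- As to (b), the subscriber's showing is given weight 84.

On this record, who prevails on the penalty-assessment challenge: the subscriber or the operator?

operator

Stage 1 — burden on subscriber; standard: the preponderance of the evidence (weight is at least 53).
    (a): 70 − 10 = 60 ≥ 53 [met]
    (b): 84 − 26 = 58 ≥ 53 [met]
  All elements met. The burden passes to the operator.
Stage 2 — burden on operator; standard: the preponderance of the evidence (weight is at least 53).
    (c): 58 ≥ 53 [met]
    (d): 64 − 8 = 56 ≥ 53 [met]
  The operator carries the last stage.
All stages carried — the operator prevails.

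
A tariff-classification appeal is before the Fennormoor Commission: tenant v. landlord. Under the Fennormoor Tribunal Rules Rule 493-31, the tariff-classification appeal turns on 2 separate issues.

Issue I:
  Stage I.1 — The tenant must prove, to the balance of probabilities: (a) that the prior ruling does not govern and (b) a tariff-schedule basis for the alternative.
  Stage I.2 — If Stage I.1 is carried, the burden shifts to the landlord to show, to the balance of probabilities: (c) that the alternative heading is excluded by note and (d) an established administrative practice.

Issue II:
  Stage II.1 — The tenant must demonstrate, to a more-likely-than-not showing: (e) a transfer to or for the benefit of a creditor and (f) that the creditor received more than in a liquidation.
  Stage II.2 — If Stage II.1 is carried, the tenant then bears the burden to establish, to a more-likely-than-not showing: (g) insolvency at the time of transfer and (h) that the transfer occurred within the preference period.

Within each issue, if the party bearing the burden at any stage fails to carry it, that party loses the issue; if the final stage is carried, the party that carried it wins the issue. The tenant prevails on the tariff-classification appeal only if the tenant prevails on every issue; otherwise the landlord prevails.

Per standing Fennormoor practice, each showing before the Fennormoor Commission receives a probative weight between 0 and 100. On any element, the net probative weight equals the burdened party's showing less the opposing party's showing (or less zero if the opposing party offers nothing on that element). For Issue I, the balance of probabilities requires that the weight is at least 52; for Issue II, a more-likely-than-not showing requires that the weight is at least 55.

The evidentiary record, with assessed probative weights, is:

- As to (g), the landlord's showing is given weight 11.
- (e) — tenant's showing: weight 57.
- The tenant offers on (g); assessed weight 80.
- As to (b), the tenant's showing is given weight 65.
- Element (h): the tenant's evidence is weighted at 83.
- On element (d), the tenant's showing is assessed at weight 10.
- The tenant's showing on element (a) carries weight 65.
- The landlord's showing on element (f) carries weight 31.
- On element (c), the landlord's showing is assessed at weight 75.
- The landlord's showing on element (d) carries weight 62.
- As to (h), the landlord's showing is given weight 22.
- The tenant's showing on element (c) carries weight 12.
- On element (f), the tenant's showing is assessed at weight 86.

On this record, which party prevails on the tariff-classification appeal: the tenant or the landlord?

— Issue I —
Stage I.1 — burden on tenant; standard: the balance of probabilities (weight is at least 52).
    (a): 65 ≥ 52 [met]
    (b): 65 ≥ 52 [met]
  Stage I.1 carried; the burden shifts to the landlord.
Stage I.2 — burden on landlord; standard: the balance of probabilities (weight is at least 52).
    (c): 75 − 12 = 63 ≥ 52 [met]
    (d): 62 − 10 = 52 ≥ 52 [met]
  All elements met at the final stage.
With every stage satisfied, the landlord prevails on this issue.
— Issue II —
At Stage II.1 the tenant must meet a more-likely-than-not showing (weight is at least 55): on (e) the weight is 57, which does reach 55, so (e) meets the standard; on (f) the weight is 86 less the opposing 31 gives net 55, which does reach 55, so (f) meets the standard.
  Stage II.1 is satisfied; the tenant continues to bear the burden.
At Stage II.2 the tenant must meet a more-likely-than-not showing (weight is at least 55): on (g) the weight is 80 less the opposing 11 gives net 69, which does reach 55, so (g) meets the standard; on (h) the weight is 83 less the opposing 22 gives net 61, ≥ 55, so (h) meets the standard.
  The tenant carries the last stage.
With every stage satisfied, the tenant prevails on this issue.
Per-issue: Issue I → landlord; Issue II → tenant. The tenant must prevail on every issue; overall, the landlord prevails.

landlord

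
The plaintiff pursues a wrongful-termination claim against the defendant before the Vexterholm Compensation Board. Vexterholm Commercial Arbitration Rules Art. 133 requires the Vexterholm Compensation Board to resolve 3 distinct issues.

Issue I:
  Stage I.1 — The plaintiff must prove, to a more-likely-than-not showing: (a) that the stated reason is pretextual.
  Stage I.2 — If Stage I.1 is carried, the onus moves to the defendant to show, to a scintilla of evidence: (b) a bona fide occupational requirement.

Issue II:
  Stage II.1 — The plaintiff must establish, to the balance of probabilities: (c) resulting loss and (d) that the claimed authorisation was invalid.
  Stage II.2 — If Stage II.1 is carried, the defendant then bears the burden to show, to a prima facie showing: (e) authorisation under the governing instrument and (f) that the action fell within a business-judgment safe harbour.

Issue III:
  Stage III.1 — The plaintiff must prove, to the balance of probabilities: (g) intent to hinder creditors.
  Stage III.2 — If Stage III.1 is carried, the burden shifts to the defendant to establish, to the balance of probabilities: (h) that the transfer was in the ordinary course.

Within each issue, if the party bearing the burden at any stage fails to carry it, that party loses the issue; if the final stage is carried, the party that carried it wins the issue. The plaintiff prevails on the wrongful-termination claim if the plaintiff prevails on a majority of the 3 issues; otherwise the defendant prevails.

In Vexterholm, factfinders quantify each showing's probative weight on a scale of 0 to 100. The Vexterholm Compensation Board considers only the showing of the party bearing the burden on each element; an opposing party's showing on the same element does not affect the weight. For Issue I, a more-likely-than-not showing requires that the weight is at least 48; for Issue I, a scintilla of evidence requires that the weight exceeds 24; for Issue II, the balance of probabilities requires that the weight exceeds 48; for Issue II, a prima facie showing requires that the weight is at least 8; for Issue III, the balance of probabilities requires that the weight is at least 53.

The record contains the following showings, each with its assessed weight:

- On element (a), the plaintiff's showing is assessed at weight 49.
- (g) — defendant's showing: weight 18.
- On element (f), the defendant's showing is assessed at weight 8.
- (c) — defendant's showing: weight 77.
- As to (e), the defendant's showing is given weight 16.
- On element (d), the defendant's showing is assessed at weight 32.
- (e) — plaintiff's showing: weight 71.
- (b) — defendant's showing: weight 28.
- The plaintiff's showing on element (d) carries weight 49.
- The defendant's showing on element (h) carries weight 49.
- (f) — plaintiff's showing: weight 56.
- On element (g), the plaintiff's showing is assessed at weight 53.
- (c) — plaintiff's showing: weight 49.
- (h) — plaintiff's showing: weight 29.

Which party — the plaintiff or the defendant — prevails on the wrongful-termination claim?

— Issue I —
At Stage I.1 the plaintiff must meet a more-likely-than-not showing (weight is at least 48): on (a) the weight is 49, ≥ 48, so (a) meets the standard.
  Stage I.1 carried; the burden shifts to the defendant.
At Stage I.2 the defendant must meet a scintilla of evidence (weight exceeds 24): on (b) the weight is 28, > 24, so (b) meets the standard.
  Stage I.2 carried; the final stage is satisfied.
Every stage carried; the defendant prevails on this issue.
— Issue II —
Stage II.1 (plaintiff, the balance of probabilities, weight exceeds 48): (c) 49 (defendant's 77 disregarded) > 48 — meets; (d) 49 (defendant's 32 disregarded) > 48 — meets.
  All elements met. The burden passes to the defendant.
Stage II.2 (defendant, a prima facie showing, weight is at least 8): (e) 16 (plaintiff's 71 disregarded) ≥ 8 — meets; (f) 8 (plaintiff's 56 disregarded) ≥ 8 — meets.
  All elements met at the final stage.
Every stage carried; the defendant prevails on this issue.
— Issue III —
Stage III.1 — burden on plaintiff; standard: the balance of probabilities (weight is at least 53).
    (g): 53 (defendant's 18 disregarded) ≥ 53 [met]
  Stage III.1 is satisfied; the onus moves to the defendant.
Stage III.2 — burden on defendant; standard: the balance of probabilities (weight is at least 53).
    (h): 49 (plaintiff's 29 disregarded) < 53 [not met]
  The defendant does not carry Stage III.2.
The plaintiff prevails on this issue.
Per-issue: Issue I → defendant; Issue II → defendant; Issue III → plaintiff. The plaintiff must prevail on a majority of issues; overall, the defendant prevails.

defendant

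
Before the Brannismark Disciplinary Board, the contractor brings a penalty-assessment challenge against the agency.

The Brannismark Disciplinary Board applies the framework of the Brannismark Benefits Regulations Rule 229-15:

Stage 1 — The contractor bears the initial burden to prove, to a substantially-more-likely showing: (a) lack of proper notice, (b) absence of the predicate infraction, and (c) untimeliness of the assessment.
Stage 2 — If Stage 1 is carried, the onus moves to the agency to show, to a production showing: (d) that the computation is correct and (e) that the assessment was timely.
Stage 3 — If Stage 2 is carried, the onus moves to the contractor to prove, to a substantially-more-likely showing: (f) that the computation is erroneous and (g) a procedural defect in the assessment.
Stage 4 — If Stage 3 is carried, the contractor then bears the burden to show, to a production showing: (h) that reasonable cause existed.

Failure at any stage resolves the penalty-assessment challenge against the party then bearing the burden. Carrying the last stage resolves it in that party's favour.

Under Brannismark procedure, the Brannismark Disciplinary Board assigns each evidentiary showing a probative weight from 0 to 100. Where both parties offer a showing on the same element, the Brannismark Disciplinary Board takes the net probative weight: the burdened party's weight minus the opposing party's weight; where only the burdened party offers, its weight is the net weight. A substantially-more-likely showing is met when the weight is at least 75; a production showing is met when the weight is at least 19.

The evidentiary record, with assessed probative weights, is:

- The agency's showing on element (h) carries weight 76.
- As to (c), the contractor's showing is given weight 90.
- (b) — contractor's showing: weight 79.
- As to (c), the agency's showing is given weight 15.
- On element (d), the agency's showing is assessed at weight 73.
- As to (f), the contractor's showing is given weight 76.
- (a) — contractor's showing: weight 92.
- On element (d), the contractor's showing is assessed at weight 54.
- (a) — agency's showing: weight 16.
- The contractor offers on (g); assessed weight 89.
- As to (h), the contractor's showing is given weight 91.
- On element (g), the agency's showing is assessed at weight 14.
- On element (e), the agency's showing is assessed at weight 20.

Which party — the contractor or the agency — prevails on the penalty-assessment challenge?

agency

Stage 1 — burden on contractor; standard: a substantially-more-likely showing (weight is at least 75).
    (a): 92 − 16 = 76 ≥ 75 [met]
    (b): 79 ≥ 75 [met]
    (c): 90 − 15 = 75 ≥ 75 [met]
  Stage 1 is satisfied; the onus moves to the agency.
Stage 2 — burden on agency; standard: a production showing (weight is at least 19).
    (d): 73 − 54 = 19 ≥ 19 [met]
    (e): 20 ≥ 19 [met]
  Stage 2 is satisfied; the onus moves to the contractor.
Stage 3 — burden on contractor; standard: a substantially-more-likely showing (weight is at least 75).
    (f): 76 ≥ 75 [met]
    (g): 89 − 14 = 75 ≥ 75 [met]
  All elements met. The contractor retains the burden for Stage 4.
Stage 4 — burden on contractor; standard: a production showing (weight is at least 19).
    (h): 91 − 76 = 15 < 19 [not met]
  The contractor does not carry Stage 4.
So the agency prevails.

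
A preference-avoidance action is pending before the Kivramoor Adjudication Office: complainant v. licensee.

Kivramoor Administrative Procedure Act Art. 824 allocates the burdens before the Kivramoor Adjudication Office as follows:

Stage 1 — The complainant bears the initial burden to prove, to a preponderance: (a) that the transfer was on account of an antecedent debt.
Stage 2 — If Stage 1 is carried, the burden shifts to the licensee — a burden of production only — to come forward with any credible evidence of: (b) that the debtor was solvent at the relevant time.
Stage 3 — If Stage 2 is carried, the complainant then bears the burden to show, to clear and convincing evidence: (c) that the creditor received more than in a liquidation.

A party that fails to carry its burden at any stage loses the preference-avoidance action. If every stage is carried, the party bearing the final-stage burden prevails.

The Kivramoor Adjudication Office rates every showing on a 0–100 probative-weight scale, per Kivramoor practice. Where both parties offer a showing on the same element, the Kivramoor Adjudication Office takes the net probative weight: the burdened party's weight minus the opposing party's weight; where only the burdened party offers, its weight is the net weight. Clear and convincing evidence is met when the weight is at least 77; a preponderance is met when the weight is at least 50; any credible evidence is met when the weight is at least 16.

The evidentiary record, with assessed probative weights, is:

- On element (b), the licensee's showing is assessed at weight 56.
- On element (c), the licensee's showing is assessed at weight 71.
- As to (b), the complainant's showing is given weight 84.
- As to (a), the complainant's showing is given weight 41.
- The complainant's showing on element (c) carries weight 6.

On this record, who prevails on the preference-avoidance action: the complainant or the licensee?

At Stage 1 the complainant must meet a preponderance (weight is at least 50): on (a) the weight is 41, which does not reach 50, so (a) does not meet the standard.
  Not every element is met, so the complainant fails to carry Stage 1.
The analysis ends at Stage 1; the licensee prevails.

licensee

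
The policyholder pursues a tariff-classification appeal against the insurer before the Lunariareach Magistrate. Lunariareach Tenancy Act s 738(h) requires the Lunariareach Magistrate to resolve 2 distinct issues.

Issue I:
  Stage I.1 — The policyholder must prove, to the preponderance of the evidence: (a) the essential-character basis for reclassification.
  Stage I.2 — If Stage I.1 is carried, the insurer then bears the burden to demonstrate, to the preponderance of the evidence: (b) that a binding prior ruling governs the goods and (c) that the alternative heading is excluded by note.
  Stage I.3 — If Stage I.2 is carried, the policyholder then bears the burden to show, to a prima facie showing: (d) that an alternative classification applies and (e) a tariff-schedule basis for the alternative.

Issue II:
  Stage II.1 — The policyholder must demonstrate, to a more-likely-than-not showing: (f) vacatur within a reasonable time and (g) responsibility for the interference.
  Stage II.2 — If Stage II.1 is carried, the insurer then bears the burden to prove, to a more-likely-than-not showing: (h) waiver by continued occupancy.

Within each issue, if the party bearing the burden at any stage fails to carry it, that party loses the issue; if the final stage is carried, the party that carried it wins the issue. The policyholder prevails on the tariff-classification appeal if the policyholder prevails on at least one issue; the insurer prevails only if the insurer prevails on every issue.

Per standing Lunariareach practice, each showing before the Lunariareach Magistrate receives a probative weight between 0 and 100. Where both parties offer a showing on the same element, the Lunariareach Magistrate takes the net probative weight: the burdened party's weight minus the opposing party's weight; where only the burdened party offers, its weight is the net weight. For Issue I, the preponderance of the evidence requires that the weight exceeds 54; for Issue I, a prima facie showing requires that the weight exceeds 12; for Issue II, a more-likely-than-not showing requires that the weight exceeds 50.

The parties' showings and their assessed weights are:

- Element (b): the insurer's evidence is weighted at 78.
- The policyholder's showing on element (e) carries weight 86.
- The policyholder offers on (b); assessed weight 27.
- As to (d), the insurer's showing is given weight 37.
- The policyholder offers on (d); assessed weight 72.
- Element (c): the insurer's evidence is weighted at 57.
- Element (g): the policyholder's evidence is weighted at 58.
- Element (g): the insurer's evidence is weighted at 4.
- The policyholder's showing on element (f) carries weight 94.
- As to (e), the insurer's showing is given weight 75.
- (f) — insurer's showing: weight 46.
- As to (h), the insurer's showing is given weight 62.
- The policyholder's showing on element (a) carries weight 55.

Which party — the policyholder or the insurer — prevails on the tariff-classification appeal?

policyholder

— Issue I —
At Stage I.1 the policyholder must meet the preponderance of the evidence (weight exceeds 54): on (a) the weight is 55, which does exceed 54, so (a) meets the standard.
  The policyholder carries Stage I.1; the insurer now bears the burden.
At Stage I.2 the insurer must meet the preponderance of the evidence (weight exceeds 54): on (b) the weight is 78 less the opposing 27 gives net 51, ≤ 54, so (b) does not meet the standard; on (c) the weight is 57, > 54, so (c) meets the standard.
  Stage I.2 not carried; the insurer fails its burden.
The analysis ends at Stage I.2; the policyholder prevails on this issue.
— Issue II —
Stage II.1 (policyholder, a more-likely-than-not showing, weight exceeds 50): (f) net 94−46=48 ≤ 50 — fails; (g) net 58−4=54 > 50 — meets.
  Stage II.1 not carried; the policyholder fails its burden.
So the insurer prevails on this issue.
Per-issue: Issue I → policyholder; Issue II → insurer. The policyholder must prevail on at least one issue; overall, the policyholder prevails.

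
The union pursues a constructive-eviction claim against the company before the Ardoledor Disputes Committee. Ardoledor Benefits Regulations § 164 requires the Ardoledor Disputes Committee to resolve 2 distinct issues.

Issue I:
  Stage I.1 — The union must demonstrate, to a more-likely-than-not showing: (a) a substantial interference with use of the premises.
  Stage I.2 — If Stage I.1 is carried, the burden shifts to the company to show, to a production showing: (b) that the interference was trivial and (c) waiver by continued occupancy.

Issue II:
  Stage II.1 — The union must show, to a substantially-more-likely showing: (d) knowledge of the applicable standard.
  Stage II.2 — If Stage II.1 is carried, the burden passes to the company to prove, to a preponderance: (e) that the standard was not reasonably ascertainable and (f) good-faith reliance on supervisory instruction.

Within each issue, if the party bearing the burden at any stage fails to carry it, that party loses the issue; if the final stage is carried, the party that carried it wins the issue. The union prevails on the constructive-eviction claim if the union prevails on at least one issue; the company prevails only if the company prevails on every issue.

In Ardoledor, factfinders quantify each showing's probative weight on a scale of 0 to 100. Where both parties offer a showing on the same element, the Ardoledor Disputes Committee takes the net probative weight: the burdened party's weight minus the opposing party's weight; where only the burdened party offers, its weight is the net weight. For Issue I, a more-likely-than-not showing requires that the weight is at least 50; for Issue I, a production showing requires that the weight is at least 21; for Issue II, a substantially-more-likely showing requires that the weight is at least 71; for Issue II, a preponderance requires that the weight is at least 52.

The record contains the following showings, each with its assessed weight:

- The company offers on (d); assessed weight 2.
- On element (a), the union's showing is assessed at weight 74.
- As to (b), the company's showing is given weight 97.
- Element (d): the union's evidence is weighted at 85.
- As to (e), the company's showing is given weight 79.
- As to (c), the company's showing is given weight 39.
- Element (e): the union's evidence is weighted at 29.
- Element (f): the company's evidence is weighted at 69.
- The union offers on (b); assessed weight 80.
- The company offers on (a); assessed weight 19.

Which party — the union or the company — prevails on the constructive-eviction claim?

union

— Issue I —
Stage I.1 — burden on union; standard: a more-likely-than-not showing (weight is at least 50).
    (a): 74 − 19 = 55 ≥ 50 [met]
  All elements met. The burden passes to the company.
Stage I.2 — burden on company; standard: a production showing (weight is at least 21).
    (b): 97 − 80 = 17 < 21 [not met]
    (c): 39 ≥ 21 [met]
  The company does not carry Stage I.2.
So the union prevails on this issue.
— Issue II —
At Stage II.1 the union must meet a substantially-more-likely showing (weight is at least 71): on (d) the weight is 85 less the opposing 2 gives net 83, ≥ 71, so (d) meets the standard.
  All elements met. The burden passes to the company.
At Stage II.2 the company must meet a preponderance (weight is at least 52): on (e) the weight is 79 less the opposing 29 gives net 50, which does not reach 52, so (e) does not meet the standard; on (f) the weight is 69, ≥ 52, so (f) meets the standard.
  Not every element is met, so the company fails to carry Stage II.2.
The union prevails on this issue.
Per-issue: Issue I → union; Issue II → union. The union must prevail on at least one issue; overall, the union prevails.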